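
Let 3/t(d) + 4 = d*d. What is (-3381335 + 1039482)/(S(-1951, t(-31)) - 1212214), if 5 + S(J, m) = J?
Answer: 2341853/1214170 ≈ 1.9288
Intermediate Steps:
t(d) = 3/(-4 + d**2) (t(d) = 3/(-4 + d*d) = 3/(-4 + d**2))
S(J, m) = -5 + J
(-3381335 + 1039482)/(S(-1951, t(-31)) - 1212214) = (-3381335 + 1039482)/((-5 - 1951) - 1212214) = -2341853/(-1956 - 1212214) = -2341853/(-1214170) = -2341853*(-1/1214170) = 2341853/1214170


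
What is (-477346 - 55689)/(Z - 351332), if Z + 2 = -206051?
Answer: 106607/111477 ≈ 0.95631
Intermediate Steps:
Z = -206053 (Z = -2 - 206051 = -206053)
(-477346 - 55689)/(Z - 351332) = (-477346 - 55689)/(-206053 - 351332) = -533035/(-557385) = -533035*(-1/557385) = 106607/111477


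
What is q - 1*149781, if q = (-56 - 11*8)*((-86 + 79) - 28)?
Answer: -144741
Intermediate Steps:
q = 5040 (q = (-56 - 88)*(-7 - 28) = -144*(-35) = 5040)
q - 1*149781 = 5040 - 1*149781 = 5040 - 149781 = -144741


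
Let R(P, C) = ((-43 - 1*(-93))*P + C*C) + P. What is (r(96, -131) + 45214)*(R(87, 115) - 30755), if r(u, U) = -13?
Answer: -591816693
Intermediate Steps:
R(P, C) = C² + 51*P (R(P, C) = ((-43 + 93)*P + C²) + P = (50*P + C²) + P = (C² + 50*P) + P = C² + 51*P)
(r(96, -131) + 45214)*(R(87, 115) - 30755) = (-13 + 45214)*((115² + 51*87) - 30755) = 45201*((13225 + 4437) - 30755) = 45201*(17662 - 30755) = 45201*(-13093) = -591816693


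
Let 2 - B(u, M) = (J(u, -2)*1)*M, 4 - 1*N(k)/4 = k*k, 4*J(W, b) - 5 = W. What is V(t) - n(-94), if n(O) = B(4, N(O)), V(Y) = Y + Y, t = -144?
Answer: -79778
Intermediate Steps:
J(W, b) = 5/4 + W/4
N(k) = 16 - 4*k² (N(k) = 16 - 4*k*k = 16 - 4*k²)
B(u, M) = 2 - M*(5/4 + u/4) (B(u, M) = 2 - (5/4 + u/4)*1*M = 2 - (5/4 + u/4)*M = 2 - M*(5/4 + u/4))
V(Y) = 2*Y
n(O) = -34 + 9*O² (n(O) = 2 - (16 - 4*O²)*(5 + 4)/4 = 2 - ¼*(16 - 4*O²)*9 = 2 + (-36 + 9*O²) = -34 + 9*O²)
V(t) - n(-94) = 2*(-144) - (-34 + 9*(-94)²) = -288 - (-34 + 9*8836) = -288 - (-34 + 79524) = -288 - 1*79490 = -288 - 79490 = -79778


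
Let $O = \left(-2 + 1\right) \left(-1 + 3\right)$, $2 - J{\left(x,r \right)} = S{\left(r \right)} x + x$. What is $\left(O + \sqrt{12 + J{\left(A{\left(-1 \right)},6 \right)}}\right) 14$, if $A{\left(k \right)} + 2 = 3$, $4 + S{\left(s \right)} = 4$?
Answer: $-28 + 14 \sqrt{13} \approx 22.478$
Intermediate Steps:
$S{\left(s \right)} = 0$ ($S{\left(s \right)} = -4 + 4 = 0$)
$A{\left(k \right)} = 1$ ($A{\left(k \right)} = -2 + 3 = 1$)
$J{\left(x,r \right)} = 2 - x$ ($J{\left(x,r \right)} = 2 - \left(0 x + x\right) = 2 - \left(0 + x\right) = 2 - x$)
$O = -2$ ($O = \left(-1\right) 2 = -2$)
$\left(O + \sqrt{12 + J{\left(A{\left(-1 \right)},6 \right)}}\right) 14 = \left(-2 + \sqrt{12 + \left(2 - 1\right)}\right) 14 = \left(-2 + \sqrt{12 + 1}\right) 14 = \left(-2 + \sqrt{13}\right) 14 = -28 + 14 \sqrt{13}$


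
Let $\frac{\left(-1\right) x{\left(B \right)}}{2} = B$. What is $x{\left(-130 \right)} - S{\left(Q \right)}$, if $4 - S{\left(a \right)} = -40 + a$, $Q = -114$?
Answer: $102$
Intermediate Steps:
$x{\left(B \right)} = - 2 B$
$S{\left(a \right)} = 44 - a$ ($S{\left(a \right)} = 4 - \left(-40 + a\right) = 44 - a$)
$x{\left(-130 \right)} - S{\left(Q \right)} = \left(-2\right) \left(-130\right) - \left(44 - -114\right) = 260 - \left(44 + 114\right) = 260 - 158 = 102$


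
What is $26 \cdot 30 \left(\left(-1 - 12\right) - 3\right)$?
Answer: $-12480$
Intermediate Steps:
$26 \cdot 30 \left(\left(-1 - 12\right) - 3\right) = 780 \left(\left(-1 - 12\right) - 3\right) = 780 \left(-13 - 3\right) = 780 \left(-16\right) = -12480$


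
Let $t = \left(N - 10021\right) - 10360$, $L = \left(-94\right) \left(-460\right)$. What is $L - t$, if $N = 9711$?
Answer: $53910$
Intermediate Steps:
$L = 43240$
$t = -10670$ ($t = \left(9711 - 10021\right) - 10360 = -310 - 10360 = -10670$)
$L - t = 43240 - -10670 = 43240 + 10670 = 53910$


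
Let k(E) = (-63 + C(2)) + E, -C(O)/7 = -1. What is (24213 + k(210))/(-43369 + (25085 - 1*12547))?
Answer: -24367/30831 ≈ -0.79034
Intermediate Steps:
C(O) = 7 (C(O) = -7*(-1) = 7)
k(E) = -56 + E (k(E) = (-63 + 7) + E = -56 + E)
(24213 + k(210))/(-43369 + (25085 - 1*12547)) = (24213 + (-56 + 210))/(-43369 + (25085 - 1*12547)) = (24213 + 154)/(-43369 + (25085 - 12547)) = 24367/(-43369 + 12538) = 24367/(-30831) = 24367*(-1/30831) = -24367/30831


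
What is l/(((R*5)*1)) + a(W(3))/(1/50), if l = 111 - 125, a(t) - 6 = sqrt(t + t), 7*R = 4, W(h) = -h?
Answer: 2951/10 + 50*I*sqrt(6) ≈ 295.1 + 122.47*I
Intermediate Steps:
R = 4/7 (R = (1/7)*4 = 4/7 ≈ 0.57143)
a(t) = 6 + sqrt(2)*sqrt(t) (a(t) = 6 + sqrt(t + t) = 6 + sqrt(2*t) = 6 + sqrt(2)*sqrt(t))
l = -14
l/(((R*5)*1)) + a(W(3))/(1/50) = -14/(((4/7)*5)*1) + (6 + sqrt(2)*sqrt(-1*3))/(1/50) = -14/((20/7)*1) + (6 + sqrt(2)*sqrt(-3))/(1/50) = -14/20/7 + (6 + sqrt(2)*(I*sqrt(3)))*50 = -14*7/20 + (6 + I*sqrt(6))*50 = -49/10 + (300 + 50*I*sqrt(6)) = 2951/10 + 50*I*sqrt(6)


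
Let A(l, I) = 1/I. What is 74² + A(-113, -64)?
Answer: 350463/64 ≈ 5476.0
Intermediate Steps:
74² + A(-113, -64) = 74² + 1/(-64) = 5476 - 1/64 = 350463/64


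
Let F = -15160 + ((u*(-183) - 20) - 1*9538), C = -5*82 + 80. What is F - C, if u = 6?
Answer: -25486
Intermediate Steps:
C = -330 (C = -410 + 80 = -330)
F = -25816 (F = -15160 + ((6*(-183) - 20) - 1*9538) = -15160 + ((-1098 - 20) - 9538) = -15160 + (-1118 - 9538) = -15160 - 10656 = -25816)
F - C = -25816 - 1*(-330) = -25816 + 330 = -25486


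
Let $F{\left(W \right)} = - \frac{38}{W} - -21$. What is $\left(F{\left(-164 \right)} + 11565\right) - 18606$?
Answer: $- \frac{575621}{82} \approx -7019.8$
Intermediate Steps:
$F{\left(W \right)} = 21 - \frac{38}{W}$ ($F{\left(W \right)} = - \frac{38}{W} + 21 = 21 - \frac{38}{W}$)
$\left(F{\left(-164 \right)} + 11565\right) - 18606 = \left(\left(21 - \frac{38}{-164}\right) + 11565\right) - 18606 = \left(\left(21 - - \frac{19}{82}\right) + 11565\right) - 18606 = \left(\left(21 + \frac{19}{82}\right) + 11565\right) - 18606 = \left(\frac{1741}{82} + 11565\right) - 18606 = \frac{950071}{82} - 18606 = - \frac{575621}{82}$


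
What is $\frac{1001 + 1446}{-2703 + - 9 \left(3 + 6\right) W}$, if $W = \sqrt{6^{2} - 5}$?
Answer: $- \frac{2204747}{2367606} + \frac{22023 \sqrt{31}}{789202} \approx -0.77584$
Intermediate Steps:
$W = \sqrt{31}$ ($W = \sqrt{36 - 5} = \sqrt{31} \approx 5.5678$)
$\frac{1001 + 1446}{-2703 + - 9 \left(3 + 6\right) W} = \frac{1001 + 1446}{-2703 + - 9 \left(3 + 6\right) \sqrt{31}} = \frac{2447}{-2703 + \left(-9\right) 9 \sqrt{31}} = \frac{2447}{-2703 - 81 \sqrt{31}}$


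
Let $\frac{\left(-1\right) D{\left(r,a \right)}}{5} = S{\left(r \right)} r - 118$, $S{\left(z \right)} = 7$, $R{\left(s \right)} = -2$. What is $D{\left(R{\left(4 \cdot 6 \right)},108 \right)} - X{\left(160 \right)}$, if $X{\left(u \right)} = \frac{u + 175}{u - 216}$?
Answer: $\frac{37295}{56} \approx 665.98$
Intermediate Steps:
$D{\left(r,a \right)} = 590 - 35 r$ ($D{\left(r,a \right)} = - 5 \left(7 r - 118\right) = - 5 \left(-118 + 7 r\right) = 590 - 35 r$)
$X{\left(u \right)} = \frac{175 + u}{-216 + u}$
$D{\left(R{\left(4 \cdot 6 \right)},108 \right)} - X{\left(160 \right)} = \left(590 - -70\right) - \frac{175 + 160}{-216 + 160} = \left(590 + 70\right) - \frac{1}{-56} \cdot 335 = 660 - \left(- \frac{1}{56}\right) 335 = 660 - - \frac{335}{56} = 660 + \frac{335}{56} = \frac{37295}{56}$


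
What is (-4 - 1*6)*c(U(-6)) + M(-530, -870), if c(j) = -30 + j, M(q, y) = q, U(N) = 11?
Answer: -340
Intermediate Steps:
(-4 - 1*6)*c(U(-6)) + M(-530, -870) = (-4 - 1*6)*(-30 + 11) - 530 = (-4 - 6)*(-19) - 530 = -10*(-19) - 530 = 190 - 530 = -340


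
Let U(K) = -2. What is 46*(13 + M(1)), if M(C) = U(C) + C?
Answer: 552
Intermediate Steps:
M(C) = -2 + C
46*(13 + M(1)) = 46*(13 + (-2 + 1)) = 46*(13 - 1) = 46*12 = 552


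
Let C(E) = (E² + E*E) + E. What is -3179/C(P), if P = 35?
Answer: -3179/2485 ≈ -1.2793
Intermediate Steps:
C(E) = E + 2*E² (C(E) = (E² + E²) + E = 2*E² + E = E + 2*E²)
-3179/C(P) = -3179*1/(35*(1 + 2*35)) = -3179*1/(35*(1 + 70)) = -3179/(35*71) = -3179/2485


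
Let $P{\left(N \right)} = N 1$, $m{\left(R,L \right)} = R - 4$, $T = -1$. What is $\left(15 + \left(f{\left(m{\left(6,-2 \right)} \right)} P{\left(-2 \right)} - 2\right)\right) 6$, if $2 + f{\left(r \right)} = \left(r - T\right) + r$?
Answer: $42$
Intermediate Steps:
$m{\left(R,L \right)} = -4 + R$ ($m{\left(R,L \right)} = R - 4 = -4 + R$)
$f{\left(r \right)} = -1 + 2 r$ ($f{\left(r \right)} = -2 + \left(\left(r - -1\right) + r\right) = -2 + \left(\left(r + 1\right) + r\right) = -2 + \left(\left(1 + r\right) + r\right) = -2 + \left(1 + 2 r\right) = -1 + 2 r$)
$P{\left(N \right)} = N$
$\left(15 + \left(f{\left(m{\left(6,-2 \right)} \right)} P{\left(-2 \right)} - 2\right)\right) 6 = \left(15 + \left(\left(-1 + 2 \left(-4 + 6\right)\right) \left(-2\right) - 2\right)\right) 6 = \left(15 + \left(\left(-1 + 2 \cdot 2\right) \left(-2\right) - 2\right)\right) 6 = \left(15 + \left(\left(-1 + 4\right) \left(-2\right) - 2\right)\right) 6 = \left(15 + \left(3 \left(-2\right) - 2\right)\right) 6 = \left(15 - 8\right) 6 = 7 \cdot 6 = 42$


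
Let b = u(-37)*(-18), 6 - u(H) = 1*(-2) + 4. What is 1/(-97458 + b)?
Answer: -1/97530 ≈ -1.0253e-5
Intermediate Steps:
u(H) = 4 (u(H) = 6 - (1*(-2) + 4) = 6 - (-2 + 4) = 6 - 1*2 = 6 - 2 = 4)
b = -72 (b = 4*(-18) = -72)
1/(-97458 + b) = 1/(-97458 - 72) = 1/(-97530) = -1/97530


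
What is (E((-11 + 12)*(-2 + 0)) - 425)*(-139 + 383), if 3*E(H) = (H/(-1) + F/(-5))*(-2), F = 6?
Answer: -1557452/15 ≈ -1.0383e+5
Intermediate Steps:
E(H) = 4/5 + 2*H/3 (E(H) = ((H/(-1) + 6/(-5))*(-2))/3 = ((H*(-1) + 6*(-1/5))*(-2))/3 = ((-H - 6/5)*(-2))/3 = ((-6/5 - H)*(-2))/3 = (12/5 + 2*H)/3 = 4/5 + 2*H/3)
(E((-11 + 12)*(-2 + 0)) - 425)*(-139 + 383) = ((4/5 + 2*((-11 + 12)*(-2 + 0))/3) - 425)*(-139 + 383) = ((4/5 + 2*(1*(-2))/3) - 425)*244 = ((4/5 + (2/3)*(-2)) - 425)*244 = ((4/5 - 4/3) - 425)*244 = (-8/15 - 425)*244 = -6383/15*244 = -1557452/15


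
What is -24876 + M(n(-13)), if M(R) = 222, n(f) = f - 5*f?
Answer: -24654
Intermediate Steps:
n(f) = -4*f
-24876 + M(n(-13)) = -24876 + 222 = -24654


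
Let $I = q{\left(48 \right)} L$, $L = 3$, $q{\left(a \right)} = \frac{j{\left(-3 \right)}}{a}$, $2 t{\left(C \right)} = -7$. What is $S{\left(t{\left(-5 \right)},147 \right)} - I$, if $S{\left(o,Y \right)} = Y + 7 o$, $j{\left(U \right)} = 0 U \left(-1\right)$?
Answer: $\frac{245}{2} \approx 122.5$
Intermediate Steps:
$t{\left(C \right)} = - \frac{7}{2}$ ($t{\left(C \right)} = \frac{1}{2} \left(-7\right) = - \frac{7}{2}$)
$j{\left(U \right)} = 0$ ($j{\left(U \right)} = 0 \left(- U\right) = 0$)
$q{\left(a \right)} = 0$ ($q{\left(a \right)} = \frac{0}{a} = 0$)
$I = 0$ ($I = 0 \cdot 3 = 0$)
$S{\left(t{\left(-5 \right)},147 \right)} - I = \left(147 + 7 \left(- \frac{7}{2}\right)\right) - 0 = \left(147 - \frac{49}{2}\right) + 0 = \frac{245}{2} + 0 = \frac{245}{2}$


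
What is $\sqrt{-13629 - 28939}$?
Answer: $2 i \sqrt{10642} \approx 206.32 i$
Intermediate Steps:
$\sqrt{-13629 - 28939} = \sqrt{-42568} = 2 i \sqrt{10642}$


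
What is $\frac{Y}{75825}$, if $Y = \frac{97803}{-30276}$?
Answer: $- \frac{10867}{255075300} \approx -4.2603 \cdot 10^{-5}$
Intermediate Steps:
$Y = - \frac{10867}{3364}$ ($Y = 97803 \left(- \frac{1}{30276}\right) = - \frac{10867}{3364} \approx -3.2304$)
$\frac{Y}{75825} = - \frac{10867}{3364 \cdot 75825} = \left(- \frac{10867}{3364}\right) \frac{1}{75825} = - \frac{10867}{255075300}$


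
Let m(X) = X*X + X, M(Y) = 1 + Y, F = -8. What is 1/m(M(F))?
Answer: 1/42 ≈ 0.023810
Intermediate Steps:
m(X) = X + X**2 (m(X) = X**2 + X = X + X**2)
1/m(M(F)) = 1/((1 - 8)*(1 + (1 - 8))) = 1/(-7*(1 - 7)) = 1/(-7*(-6)) = 1/42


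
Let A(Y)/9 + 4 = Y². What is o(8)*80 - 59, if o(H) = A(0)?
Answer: -2939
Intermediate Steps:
A(Y) = -36 + 9*Y²
o(H) = -36 (o(H) = -36 + 9*0² = -36 + 9*0 = -36 + 0 = -36)
o(8)*80 - 59 = -36*80 - 59 = -2880 - 59 = -2939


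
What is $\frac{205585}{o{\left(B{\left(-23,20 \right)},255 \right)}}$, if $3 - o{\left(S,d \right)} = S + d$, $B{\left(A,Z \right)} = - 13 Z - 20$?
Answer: $\frac{205585}{28} \approx 7342.3$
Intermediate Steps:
$B{\left(A,Z \right)} = -20 - 13 Z$
$o{\left(S,d \right)} = 3 - S - d$ ($o{\left(S,d \right)} = 3 - \left(S + d\right) = 3 - S - d$)
$\frac{205585}{o{\left(B{\left(-23,20 \right)},255 \right)}} = \frac{205585}{3 - \left(-20 - 260\right) - 255} = \frac{205585}{3 - -280 - 255} = \frac{205585}{3 + 280 - 255} = \frac{205585}{28}$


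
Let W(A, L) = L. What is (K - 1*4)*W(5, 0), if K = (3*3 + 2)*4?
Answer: 0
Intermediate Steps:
K = 44 (K = (9 + 2)*4 = 11*4 = 44)
(K - 1*4)*W(5, 0) = (44 - 1*4)*0 = (44 - 4)*0 = 40*0 = 0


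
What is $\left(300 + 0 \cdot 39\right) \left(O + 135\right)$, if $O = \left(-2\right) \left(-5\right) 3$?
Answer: $49500$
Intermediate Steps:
$O = 30$ ($O = 10 \cdot 3 = 30$)
$\left(300 + 0 \cdot 39\right) \left(O + 135\right) = \left(300 + 0 \cdot 39\right) \left(30 + 135\right) = \left(300 + 0\right) 165 = 300 \cdot 165 = 49500$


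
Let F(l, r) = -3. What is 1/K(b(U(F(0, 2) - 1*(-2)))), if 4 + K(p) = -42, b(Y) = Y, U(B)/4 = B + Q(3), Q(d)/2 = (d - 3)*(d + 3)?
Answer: -1/46 ≈ -0.021739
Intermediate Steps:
Q(d) = 2*(-3 + d)*(3 + d) (Q(d) = 2*((d - 3)*(d + 3)) = 2*((-3 + d)*(3 + d)) = 2*(-3 + d)*(3 + d))
U(B) = 4*B (U(B) = 4*(B + (-18 + 2*3**2)) = 4*(B + (-18 + 2*9)) = 4*(B + (-18 + 18)) = 4*(B + 0) = 4*B)
K(p) = -46 (K(p) = -4 - 42 = -46)
1/K(b(U(F(0, 2) - 1*(-2)))) = 1/(-46) = -1/46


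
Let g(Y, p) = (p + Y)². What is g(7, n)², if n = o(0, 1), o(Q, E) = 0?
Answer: 2401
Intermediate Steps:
n = 0
g(Y, p) = (Y + p)²
g(7, n)² = ((7 + 0)²)² = (7²)² = 49² = 2401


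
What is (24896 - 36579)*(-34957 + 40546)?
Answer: -65296287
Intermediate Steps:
(24896 - 36579)*(-34957 + 40546) = -11683*5589 = -65296287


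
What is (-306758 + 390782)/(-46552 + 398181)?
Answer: 84024/351629 ≈ 0.23896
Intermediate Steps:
(-306758 + 390782)/(-46552 + 398181) = 84024/351629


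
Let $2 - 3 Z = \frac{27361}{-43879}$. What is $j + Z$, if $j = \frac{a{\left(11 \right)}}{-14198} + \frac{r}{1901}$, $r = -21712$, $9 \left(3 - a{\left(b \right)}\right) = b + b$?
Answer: $- \frac{112417113946945}{10658805064578} \approx -10.547$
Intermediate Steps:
$a{\left(b \right)} = 3 - \frac{2 b}{9}$ ($a{\left(b \right)} = 3 - \frac{b + b}{9} = 3 - \frac{2 b}{9}$)
$j = - \frac{2774412289}{242913582}$ ($j = \frac{3 - \frac{22}{9}}{-14198} - \frac{21712}{1901} = \left(3 - \frac{22}{9}\right) \left(- \frac{1}{14198}\right) - \frac{21712}{1901} = \frac{5}{9} \left(- \frac{1}{14198}\right) - \frac{21712}{1901} = - \frac{5}{127782} - \frac{21712}{1901} = - \frac{2774412289}{242913582} \approx -11.421$)
$Z = \frac{38373}{43879}$ ($Z = \frac{2}{3} - \frac{27361 \frac{1}{-43879}}{3} = \frac{2}{3} - \frac{27361 \left(- \frac{1}{43879}\right)}{3} = \frac{2}{3} - - \frac{27361}{131637} = \frac{2}{3} + \frac{27361}{131637} = \frac{38373}{43879} \approx 0.87452$)
$j + Z = - \frac{2774412289}{242913582} + \frac{38373}{43879} = - \frac{112417113946945}{10658805064578}$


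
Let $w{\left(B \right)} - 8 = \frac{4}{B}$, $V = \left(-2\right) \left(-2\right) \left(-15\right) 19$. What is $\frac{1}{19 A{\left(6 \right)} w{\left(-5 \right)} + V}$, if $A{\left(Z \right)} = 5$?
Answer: $- \frac{1}{456} \approx -0.002193$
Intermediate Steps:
$V = -1140$ ($V = 4 \left(-15\right) 19 = \left(-60\right) 19 = -1140$)
$w{\left(B \right)} = 8 + \frac{4}{B}$
$\frac{1}{19 A{\left(6 \right)} w{\left(-5 \right)} + V} = \frac{1}{19 \cdot 5 \left(8 + \frac{4}{-5}\right) - 1140} = \frac{1}{95 \left(8 + 4 \left(- \frac{1}{5}\right)\right) - 1140} = \frac{1}{95 \left(8 - \frac{4}{5}\right) - 1140} = \frac{1}{95 \cdot \frac{36}{5} - 1140} = \frac{1}{684 - 1140} = \frac{1}{-456} = - \frac{1}{456}$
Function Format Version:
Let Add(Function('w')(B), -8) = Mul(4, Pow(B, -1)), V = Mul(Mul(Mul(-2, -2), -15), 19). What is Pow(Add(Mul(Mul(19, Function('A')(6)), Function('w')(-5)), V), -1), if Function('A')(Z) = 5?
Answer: Rational(-1, 456) ≈ -0.0021930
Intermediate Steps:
V = -1140 (V = Mul(Mul(4, -15), 19) = Mul(-60, 19) = -1140)
Function('w')(B) = Add(8, Mul(4, Pow(B, -1)))
Pow(Add(Mul(Mul(19, Function('A')(6)), Function('w')(-5)), V), -1) = Pow(Add(Mul(Mul(19, 5), Add(8, Mul(4, Pow(-5, -1)))), -1140), -1) = Pow(Add(Mul(95, Add(8, Mul(4, Rational(-1, 5)))), -1140), -1) = Pow(Add(Mul(95, Add(8, Rational(-4, 5))), -1140), -1) = Pow(Add(Mul(95, Rational(36, 5)), -1140), -1) = Pow(Add(684, -1140), -1) = Pow(-456, -1) = Rational(-1, 456)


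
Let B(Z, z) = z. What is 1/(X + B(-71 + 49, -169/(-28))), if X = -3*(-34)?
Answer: 28/3025 ≈ 0.0092562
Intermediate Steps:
X = 102
1/(X + B(-71 + 49, -169/(-28))) = 1/(102 - 169/(-28)) = 1/(102 - 169*(-1/28)) = 1/(102 + 169/28) = 1/(3025/28) = 28/3025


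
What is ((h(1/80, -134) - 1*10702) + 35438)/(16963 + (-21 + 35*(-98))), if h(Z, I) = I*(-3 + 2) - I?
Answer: 6251/3378 ≈ 1.8505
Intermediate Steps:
h(Z, I) = -2*I (h(Z, I) = I*(-1) - I = -I - I = -2*I)
((h(1/80, -134) - 1*10702) + 35438)/(16963 + (-21 + 35*(-98))) = ((-2*(-134) - 1*10702) + 35438)/(16963 + (-21 + 35*(-98))) = ((268 - 10702) + 35438)/(16963 + (-21 - 3430)) = (-10434 + 35438)/(16963 - 3451) = 25004/13512 = 25004*(1/13512) = 6251/3378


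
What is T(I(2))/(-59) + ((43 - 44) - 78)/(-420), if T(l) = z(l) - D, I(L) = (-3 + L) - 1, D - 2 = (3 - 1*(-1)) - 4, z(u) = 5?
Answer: 3401/24780 ≈ 0.13725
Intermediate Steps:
D = 2 (D = 2 + ((3 - 1*(-1)) - 4) = 2 + ((3 + 1) - 4) = 2 + (4 - 4) = 2 + 0 = 2)
I(L) = -4 + L
T(l) = 3 (T(l) = 5 - 1*2 = 5 - 2 = 3)
T(I(2))/(-59) + ((43 - 44) - 78)/(-420) = 3/(-59) + ((43 - 44) - 78)/(-420) = 3*(-1/59) + (-1 - 78)*(-1/420) = -3/59 - 79*(-1/420) = -3/59 + 79/420 = 3401/24780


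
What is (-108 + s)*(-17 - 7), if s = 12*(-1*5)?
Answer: 4032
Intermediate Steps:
s = -60 (s = 12*(-5) = -60)
(-108 + s)*(-17 - 7) = (-108 - 60)*(-17 - 7) = -168*(-24) = 4032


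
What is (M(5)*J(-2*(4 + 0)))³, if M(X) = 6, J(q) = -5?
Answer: -27000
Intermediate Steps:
(M(5)*J(-2*(4 + 0)))³ = (6*(-5))³ = (-30)³ = -27000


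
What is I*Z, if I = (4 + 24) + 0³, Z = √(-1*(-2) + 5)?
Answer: 28*√7 ≈ 74.081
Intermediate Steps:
Z = √7 (Z = √(2 + 5) = √7 ≈ 2.6458)
I = 28 (I = 28 + 0 = 28)
I*Z = 28*√7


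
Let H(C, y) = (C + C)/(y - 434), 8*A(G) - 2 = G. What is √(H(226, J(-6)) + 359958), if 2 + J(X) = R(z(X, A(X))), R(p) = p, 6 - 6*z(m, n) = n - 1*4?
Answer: √120672330934/579 ≈ 599.96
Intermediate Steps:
A(G) = ¼ + G/8
z(m, n) = 5/3 - n/6 (z(m, n) = 1 - (n - 1*4)/6 = 1 - (n - 4)/6 = 1 - (-4 + n)/6 = 1 + (⅔ - n/6) = 5/3 - n/6)
J(X) = -3/8 - X/48 (J(X) = -2 + (5/3 - (¼ + X/8)/6) = -2 + (5/3 + (-1/24 - X/48)) = -2 + (13/8 - X/48) = -3/8 - X/48)
H(C, y) = 2*C/(-434 + y) (H(C, y) = (2*C)/(-434 + y) = 2*C/(-434 + y))
√(H(226, J(-6)) + 359958) = √(2*226/(-434 + (-3/8 - 1/48*(-6))) + 359958) = √(2*226/(-434 + (-3/8 + ⅛)) + 359958) = √(2*226/(-434 - ¼) + 359958) = √(2*226/(-1737/4) + 359958) = √(2*226*(-4/1737) + 359958) = √(-1808/1737 + 359958) = √(625245238/1737) = √120672330934/579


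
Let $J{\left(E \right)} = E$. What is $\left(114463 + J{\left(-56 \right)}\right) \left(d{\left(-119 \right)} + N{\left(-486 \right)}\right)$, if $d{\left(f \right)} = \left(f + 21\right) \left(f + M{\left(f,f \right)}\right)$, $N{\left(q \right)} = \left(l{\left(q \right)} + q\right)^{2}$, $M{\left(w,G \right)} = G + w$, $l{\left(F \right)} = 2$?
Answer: $30803169494$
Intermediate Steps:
$N{\left(q \right)} = \left(2 + q\right)^{2}$
$d{\left(f \right)} = 3 f \left(21 + f\right)$ ($d{\left(f \right)} = \left(f + 21\right) \left(f + \left(f + f\right)\right) = \left(21 + f\right) \left(f + 2 f\right) = \left(21 + f\right) 3 f = 3 f \left(21 + f\right)$)
$\left(114463 + J{\left(-56 \right)}\right) \left(d{\left(-119 \right)} + N{\left(-486 \right)}\right) = \left(114463 - 56\right) \left(3 \left(-119\right) \left(21 - 119\right) + \left(2 - 486\right)^{2}\right) = 114407 \left(3 \left(-119\right) \left(-98\right) + \left(-484\right)^{2}\right) = 114407 \left(34986 + 234256\right) = 114407 \cdot 269242 = 30803169494$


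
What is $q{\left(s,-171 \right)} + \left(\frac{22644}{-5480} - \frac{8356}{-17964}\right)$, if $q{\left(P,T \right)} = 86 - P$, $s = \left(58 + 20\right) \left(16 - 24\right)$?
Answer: $\frac{4345834079}{6152670} \approx 706.33$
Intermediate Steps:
$s = -624$ ($s = 78 \left(-8\right) = -624$)
$q{\left(s,-171 \right)} + \left(\frac{22644}{-5480} - \frac{8356}{-17964}\right) = \left(86 - -624\right) + \left(\frac{22644}{-5480} - \frac{8356}{-17964}\right) = \left(86 + 624\right) + \left(22644 \left(- \frac{1}{5480}\right) - - \frac{2089}{4491}\right) = 710 + \left(- \frac{5661}{1370} + \frac{2089}{4491}\right) = 710 - \frac{22561621}{6152670} = \frac{4345834079}{6152670}$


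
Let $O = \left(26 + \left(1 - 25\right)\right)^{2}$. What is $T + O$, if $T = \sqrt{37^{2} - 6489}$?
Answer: $4 + 32 i \sqrt{5} \approx 4.0 + 71.554 i$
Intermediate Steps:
$T = 32 i \sqrt{5}$ ($T = \sqrt{1369 - 6489} = \sqrt{-5120} = 32 i \sqrt{5} \approx 71.554 i$)
$O = 4$ ($O = \left(26 - 24\right)^{2} = 2^{2} = 4$)
$T + O = 32 i \sqrt{5} + 4 = 4 + 32 i \sqrt{5}$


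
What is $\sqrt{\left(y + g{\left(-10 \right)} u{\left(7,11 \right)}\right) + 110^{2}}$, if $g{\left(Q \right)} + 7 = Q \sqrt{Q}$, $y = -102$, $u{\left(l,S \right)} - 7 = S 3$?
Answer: $\sqrt{11718 - 400 i \sqrt{10}} \approx 108.41 - 5.8341 i$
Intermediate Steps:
$u{\left(l,S \right)} = 7 + 3 S$ ($u{\left(l,S \right)} = 7 + S 3 = 7 + 3 S$)
$g{\left(Q \right)} = -7 + Q^{\frac{3}{2}}$ ($g{\left(Q \right)} = -7 + Q \sqrt{Q} = -7 + Q^{\frac{3}{2}}$)
$\sqrt{\left(y + g{\left(-10 \right)} u{\left(7,11 \right)}\right) + 110^{2}} = \sqrt{\left(-102 + \left(-7 + \left(-10\right)^{\frac{3}{2}}\right) \left(7 + 3 \cdot 11\right)\right) + 110^{2}} = \sqrt{\left(-102 + \left(-7 - 10 i \sqrt{10}\right) \left(7 + 33\right)\right) + 12100} = \sqrt{\left(-102 + \left(-7 - 10 i \sqrt{10}\right) 40\right) + 12100} = \sqrt{\left(-102 - \left(280 + 400 i \sqrt{10}\right)\right) + 12100} = \sqrt{\left(-382 - 400 i \sqrt{10}\right) + 12100} = \sqrt{11718 - 400 i \sqrt{10}}$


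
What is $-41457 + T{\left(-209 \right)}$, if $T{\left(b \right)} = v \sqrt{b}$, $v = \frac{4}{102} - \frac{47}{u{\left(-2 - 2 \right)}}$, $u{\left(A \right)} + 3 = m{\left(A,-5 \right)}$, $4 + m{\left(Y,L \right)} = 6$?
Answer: $-41457 + \frac{2399 i \sqrt{209}}{51} \approx -41457.0 + 680.04 i$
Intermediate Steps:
$m{\left(Y,L \right)} = 2$ ($m{\left(Y,L \right)} = -4 + 6 = 2$)
$u{\left(A \right)} = -1$ ($u{\left(A \right)} = -3 + 2 = -1$)
$v = \frac{2399}{51}$ ($v = \frac{4}{102} - \frac{47}{-1} = 4 \cdot \frac{1}{102} - -47 = \frac{2}{51} + 47 = \frac{2399}{51} \approx 47.039$)
$T{\left(b \right)} = \frac{2399 \sqrt{b}}{51}$
$-41457 + T{\left(-209 \right)} = -41457 + \frac{2399 \sqrt{-209}}{51} = -41457 + \frac{2399 i \sqrt{209}}{51}$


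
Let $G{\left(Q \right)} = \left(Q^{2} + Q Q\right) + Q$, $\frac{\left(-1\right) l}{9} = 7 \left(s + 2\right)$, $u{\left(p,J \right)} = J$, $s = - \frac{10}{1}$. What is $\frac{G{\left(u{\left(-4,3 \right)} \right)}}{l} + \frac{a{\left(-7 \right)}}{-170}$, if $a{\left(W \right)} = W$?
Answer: $\frac{169}{2040} \approx 0.082843$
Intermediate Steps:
$s = -10$ ($s = \left(-10\right) 1 = -10$)
$l = 504$ ($l = - 9 \cdot 7 \left(-10 + 2\right) = - 9 \cdot 7 \left(-8\right) = \left(-9\right) \left(-56\right) = 504$)
$G{\left(Q \right)} = Q + 2 Q^{2}$ ($G{\left(Q \right)} = \left(Q^{2} + Q^{2}\right) + Q = 2 Q^{2} + Q = Q + 2 Q^{2}$)
$\frac{G{\left(u{\left(-4,3 \right)} \right)}}{l} + \frac{a{\left(-7 \right)}}{-170} = \frac{3 \left(1 + 2 \cdot 3\right)}{504} - \frac{7}{-170} = 3 \left(1 + 6\right) \frac{1}{504} - - \frac{7}{170} = 3 \cdot 7 \cdot \frac{1}{504} + \frac{7}{170} = 21 \cdot \frac{1}{504} + \frac{7}{170} = \frac{1}{24} + \frac{7}{170} = \frac{169}{2040}$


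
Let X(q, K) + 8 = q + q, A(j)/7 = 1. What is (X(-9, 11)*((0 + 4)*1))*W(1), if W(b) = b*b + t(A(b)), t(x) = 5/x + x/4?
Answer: -2522/7 ≈ -360.29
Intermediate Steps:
A(j) = 7 (A(j) = 7*1 = 7)
t(x) = 5/x + x/4 (t(x) = 5/x + x*(¼) = 5/x + x/4)
X(q, K) = -8 + 2*q (X(q, K) = -8 + (q + q) = -8 + 2*q)
W(b) = 69/28 + b² (W(b) = b*b + (5/7 + (¼)*7) = b² + (5*(⅐) + 7/4) = b² + (5/7 + 7/4) = b² + 69/28 = 69/28 + b²)
(X(-9, 11)*((0 + 4)*1))*W(1) = ((-8 + 2*(-9))*((0 + 4)*1))*(69/28 + 1²) = ((-8 - 18)*(4*1))*(69/28 + 1) = -26*4*(97/28) = -104*97/28 = -2522/7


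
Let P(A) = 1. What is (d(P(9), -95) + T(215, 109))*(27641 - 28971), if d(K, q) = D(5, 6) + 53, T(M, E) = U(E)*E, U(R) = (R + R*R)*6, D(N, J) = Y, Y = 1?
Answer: -10429213620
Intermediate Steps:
D(N, J) = 1
U(R) = 6*R + 6*R² (U(R) = (R + R²)*6 = 6*R + 6*R²)
T(M, E) = 6*E²*(1 + E) (T(M, E) = (6*E*(1 + E))*E = 6*E²*(1 + E))
d(K, q) = 54 (d(K, q) = 1 + 53 = 54)
(d(P(9), -95) + T(215, 109))*(27641 - 28971) = (54 + 6*109²*(1 + 109))*(27641 - 28971) = (54 + 6*11881*110)*(-1330) = (54 + 7841460)*(-1330) = 7841514*(-1330) = -10429213620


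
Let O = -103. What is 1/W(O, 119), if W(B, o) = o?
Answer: 1/119 ≈ 0.0084034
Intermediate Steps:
1/W(O, 119) = 1/119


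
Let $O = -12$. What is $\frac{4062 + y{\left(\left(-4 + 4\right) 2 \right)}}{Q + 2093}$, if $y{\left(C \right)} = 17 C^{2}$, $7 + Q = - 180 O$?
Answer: $\frac{2031}{2123} \approx 0.95667$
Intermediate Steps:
$Q = 2153$ ($Q = -7 - -2160 = -7 + 2160 = 2153$)
$\frac{4062 + y{\left(\left(-4 + 4\right) 2 \right)}}{Q + 2093} = \frac{4062 + 17 \left(\left(-4 + 4\right) 2\right)^{2}}{2153 + 2093} = \frac{4062 + 17 \left(0 \cdot 2\right)^{2}}{4246} = \left(4062 + 17 \cdot 0^{2}\right) \frac{1}{4246} = \left(4062 + 17 \cdot 0\right) \frac{1}{4246} = \left(4062 + 0\right) \frac{1}{4246} = 4062 \cdot \frac{1}{4246} = \frac{2031}{2123}$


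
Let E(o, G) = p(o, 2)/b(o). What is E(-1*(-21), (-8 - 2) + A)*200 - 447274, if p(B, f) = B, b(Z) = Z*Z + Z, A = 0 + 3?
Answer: -4919914/11 ≈ -4.4727e+5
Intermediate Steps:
A = 3
b(Z) = Z + Z**2 (b(Z) = Z**2 + Z = Z + Z**2)
E(o, G) = 1/(1 + o) (E(o, G) = o/((o*(1 + o))) = o*(1/(o*(1 + o))) = 1/(1 + o))
E(-1*(-21), (-8 - 2) + A)*200 - 447274 = 200/(1 - 1*(-21)) - 447274 = 200/(1 + 21) - 447274 = 200/22 - 447274 = (1/22)*200 - 447274 = 100/11 - 447274 = -4919914/11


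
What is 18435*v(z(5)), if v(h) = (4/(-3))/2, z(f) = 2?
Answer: -12290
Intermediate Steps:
v(h) = -⅔ (v(h) = (4*(-⅓))*(½) = -4/3*½ = -⅔)
18435*v(z(5)) = 18435*(-⅔) = -12290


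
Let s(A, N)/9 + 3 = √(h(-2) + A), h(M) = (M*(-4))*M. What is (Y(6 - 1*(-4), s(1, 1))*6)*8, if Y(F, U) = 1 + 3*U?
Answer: -3840 + 1296*I*√15 ≈ -3840.0 + 5019.4*I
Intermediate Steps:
h(M) = -4*M² (h(M) = (-4*M)*M = -4*M²)
s(A, N) = -27 + 9*√(-16 + A) (s(A, N) = -27 + 9*√(-4*(-2)² + A) = -27 + 9*√(-4*4 + A) = -27 + 9*√(-16 + A))
(Y(6 - 1*(-4), s(1, 1))*6)*8 = ((1 + 3*(-27 + 9*√(-16 + 1)))*6)*8 = ((1 + 3*(-27 + 9*√(-15)))*6)*8 = ((1 + 3*(-27 + 9*(I*√15)))*6)*8 = ((1 + 3*(-27 + 9*I*√15))*6)*8 = ((1 + (-81 + 27*I*√15))*6)*8 = ((-80 + 27*I*√15)*6)*8 = (-480 + 162*I*√15)*8 = -3840 + 1296*I*√15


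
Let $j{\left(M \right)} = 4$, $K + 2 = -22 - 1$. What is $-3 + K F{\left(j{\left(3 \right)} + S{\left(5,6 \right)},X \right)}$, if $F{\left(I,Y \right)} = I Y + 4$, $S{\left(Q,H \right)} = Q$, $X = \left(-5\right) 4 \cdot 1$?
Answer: $4397$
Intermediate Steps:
$K = -25$ ($K = -2 - 23 = -25$)
$X = -20$ ($X = \left(-20\right) 1 = -20$)
$F{\left(I,Y \right)} = 4 + I Y$
$-3 + K F{\left(j{\left(3 \right)} + S{\left(5,6 \right)},X \right)} = -3 - 25 \left(4 + \left(4 + 5\right) \left(-20\right)\right) = -3 - 25 \left(4 + 9 \left(-20\right)\right) = -3 - 25 \left(4 - 180\right) = -3 - -4400 = -3 + 4400 = 4397$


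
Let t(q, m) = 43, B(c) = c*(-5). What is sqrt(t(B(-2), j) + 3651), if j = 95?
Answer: sqrt(3694) ≈ 60.778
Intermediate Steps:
B(c) = -5*c
sqrt(t(B(-2), j) + 3651) = sqrt(43 + 3651) = sqrt(3694)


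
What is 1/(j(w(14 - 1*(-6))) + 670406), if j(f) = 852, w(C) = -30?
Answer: 1/671258 ≈ 1.4897e-6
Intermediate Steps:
1/(j(w(14 - 1*(-6))) + 670406) = 1/(852 + 670406) = 1/671258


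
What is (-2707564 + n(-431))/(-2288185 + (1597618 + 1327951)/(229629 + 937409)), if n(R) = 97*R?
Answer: 1069540144366/890131973487 ≈ 1.2016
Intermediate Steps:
(-2707564 + n(-431))/(-2288185 + (1597618 + 1327951)/(229629 + 937409)) = (-2707564 + 97*(-431))/(-2288185 + (1597618 + 1327951)/(229629 + 937409)) = (-2707564 - 41807)/(-2288185 + 2925569/1167038) = -2749371/(-2288185 + 2925569*(1/1167038)) = -2749371/(-2288185 + 2925569/1167038) = -2749371/(-2670395920461/1167038) = -2749371*(-1167038/2670395920461) = 1069540144366/890131973487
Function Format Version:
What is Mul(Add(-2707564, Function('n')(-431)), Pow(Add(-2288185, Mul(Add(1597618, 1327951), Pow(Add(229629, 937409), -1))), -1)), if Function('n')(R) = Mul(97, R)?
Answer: Rational(1069540144366, 890131973487) ≈ 1.2016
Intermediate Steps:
Mul(Add(-2707564, Function('n')(-431)), Pow(Add(-2288185, Mul(Add(1597618, 1327951), Pow(Add(229629, 937409), -1))), -1)) = Mul(Add(-2707564, Mul(97, -431)), Pow(Add(-2288185, Mul(Add(1597618, 1327951), Pow(Add(229629, 937409), -1))), -1)) = Mul(Add(-2707564, -41807), Pow(Add(-2288185, Mul(2925569, Pow(1167038, -1))), -1)) = Mul(-2749371, Pow(Add(-2288185, Mul(2925569, Rational(1, 1167038))), -1)) = Mul(-2749371, Pow(Add(-2288185, Rational(2925569, 1167038)), -1)) = Mul(-2749371, Pow(Rational(-2670395920461, 1167038), -1)) = Mul(-2749371, Rational(-1167038, 2670395920461)) = Rational(1069540144366, 890131973487)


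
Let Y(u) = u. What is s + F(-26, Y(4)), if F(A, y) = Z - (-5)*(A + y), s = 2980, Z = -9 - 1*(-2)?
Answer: 2863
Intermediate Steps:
Z = -7 (Z = -9 + 2 = -7)
F(A, y) = -7 + 5*A + 5*y (F(A, y) = -7 - (-5)*(A + y) = -7 - (-5*A - 5*y) = -7 + (5*A + 5*y) = -7 + 5*A + 5*y)
s + F(-26, Y(4)) = 2980 + (-7 + 5*(-26) + 5*4) = 2980 + (-7 - 130 + 20) = 2980 - 117 = 2863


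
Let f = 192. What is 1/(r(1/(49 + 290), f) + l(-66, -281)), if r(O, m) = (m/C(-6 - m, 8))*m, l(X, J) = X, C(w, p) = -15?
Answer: -5/12618 ≈ -0.00039626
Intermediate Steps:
r(O, m) = -m**2/15 (r(O, m) = (m/(-15))*m = (m*(-1/15))*m = (-m/15)*m = -m**2/15)
1/(r(1/(49 + 290), f) + l(-66, -281)) = 1/(-1/15*192**2 - 66) = 1/(-1/15*36864 - 66) = 1/(-12288/5 - 66) = 1/(-12618/5) = -5/12618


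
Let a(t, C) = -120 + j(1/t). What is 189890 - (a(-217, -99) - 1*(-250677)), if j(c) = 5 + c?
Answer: -13165823/217 ≈ -60672.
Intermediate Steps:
a(t, C) = -115 + 1/t (a(t, C) = -120 + (5 + 1/t) = -115 + 1/t)
189890 - (a(-217, -99) - 1*(-250677)) = 189890 - ((-115 + 1/(-217)) - 1*(-250677)) = 189890 - ((-115 - 1/217) + 250677) = 189890 - (-24956/217 + 250677) = 189890 - 1*54371953/217 = 189890 - 54371953/217 = -13165823/217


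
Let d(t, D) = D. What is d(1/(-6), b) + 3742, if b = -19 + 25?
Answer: 3748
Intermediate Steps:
b = 6
d(1/(-6), b) + 3742 = 6 + 3742 = 3748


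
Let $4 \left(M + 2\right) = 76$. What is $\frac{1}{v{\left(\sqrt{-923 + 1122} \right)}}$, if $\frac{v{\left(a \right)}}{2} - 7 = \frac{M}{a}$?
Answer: $\frac{1393}{18924} - \frac{17 \sqrt{199}}{18924} \approx 0.060938$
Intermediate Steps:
$M = 17$ ($M = -2 + \frac{1}{4} \cdot 76 = -2 + 19 = 17$)
$v{\left(a \right)} = 14 + \frac{34}{a}$ ($v{\left(a \right)} = 14 + 2 \frac{17}{a} = 14 + \frac{34}{a}$)
$\frac{1}{v{\left(\sqrt{-923 + 1122} \right)}} = \frac{1}{14 + \frac{34}{\sqrt{-923 + 1122}}} = \frac{1}{14 + \frac{34}{\sqrt{199}}} = \frac{1}{14 + 34 \frac{\sqrt{199}}{199}} = \frac{1}{14 + \frac{34 \sqrt{199}}{199}}$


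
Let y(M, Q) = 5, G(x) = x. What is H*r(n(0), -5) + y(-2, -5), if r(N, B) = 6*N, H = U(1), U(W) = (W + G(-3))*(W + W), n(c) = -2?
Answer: 53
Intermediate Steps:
U(W) = 2*W*(-3 + W) (U(W) = (W - 3)*(W + W) = (-3 + W)*(2*W) = 2*W*(-3 + W))
H = -4 (H = 2*1*(-3 + 1) = 2*1*(-2) = -4)
H*r(n(0), -5) + y(-2, -5) = -24*(-2) + 5 = -4*(-12) + 5 = 48 + 5 = 53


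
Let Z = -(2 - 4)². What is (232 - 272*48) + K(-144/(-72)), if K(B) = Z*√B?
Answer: -12824 - 4*√2 ≈ -12830.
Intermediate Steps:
Z = -4 (Z = -1*(-2)² = -1*4 = -4)
K(B) = -4*√B
(232 - 272*48) + K(-144/(-72)) = (232 - 272*48) - 4*12*√(-1/(-72)) = (232 - 13056) - 4*√2 = -12824 - 4*√2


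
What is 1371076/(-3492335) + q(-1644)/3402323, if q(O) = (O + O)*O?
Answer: 2030410806796/1697435956315 ≈ 1.1962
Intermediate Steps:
q(O) = 2*O² (q(O) = (2*O)*O = 2*O²)
1371076/(-3492335) + q(-1644)/3402323 = 1371076/(-3492335) + (2*(-1644)²)/3402323 = 1371076*(-1/3492335) + (2*2702736)*(1/3402323) = -195868/498905 + 5405472*(1/3402323) = -195868/498905 + 5405472/3402323 = 2030410806796/1697435956315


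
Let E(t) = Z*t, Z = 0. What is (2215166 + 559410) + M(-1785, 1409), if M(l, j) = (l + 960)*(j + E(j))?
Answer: 1612151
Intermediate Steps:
E(t) = 0 (E(t) = 0*t = 0)
M(l, j) = j*(960 + l) (M(l, j) = (l + 960)*(j + 0) = (960 + l)*j = j*(960 + l))
(2215166 + 559410) + M(-1785, 1409) = (2215166 + 559410) + 1409*(960 - 1785) = 2774576 + 1409*(-825) = 2774576 - 1162425 = 1612151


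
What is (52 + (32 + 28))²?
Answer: 12544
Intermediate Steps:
(52 + (32 + 28))² = (52 + 60)² = 112² = 12544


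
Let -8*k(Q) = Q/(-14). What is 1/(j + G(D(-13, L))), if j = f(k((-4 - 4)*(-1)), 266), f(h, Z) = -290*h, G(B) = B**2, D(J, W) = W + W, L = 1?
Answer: -7/117 ≈ -0.059829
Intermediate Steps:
D(J, W) = 2*W
k(Q) = Q/112 (k(Q) = -Q/(8*(-14)) = -Q*(-1)/(8*14) = -(-1)*Q/112 = Q/112)
j = -145/7 (j = -145*(-4 - 4)*(-1)/56 = -145*(-8*(-1))/56 = -145*8/56 = -290*1/14 = -145/7 ≈ -20.714)
1/(j + G(D(-13, L))) = 1/(-145/7 + (2*1)**2) = 1/(-145/7 + 2**2) = 1/(-145/7 + 4) = 1/(-117/7) = -7/117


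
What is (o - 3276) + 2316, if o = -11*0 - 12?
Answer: -972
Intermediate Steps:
o = -12 (o = 0 - 12 = -12)
(o - 3276) + 2316 = (-12 - 3276) + 2316 = -3288 + 2316 = -972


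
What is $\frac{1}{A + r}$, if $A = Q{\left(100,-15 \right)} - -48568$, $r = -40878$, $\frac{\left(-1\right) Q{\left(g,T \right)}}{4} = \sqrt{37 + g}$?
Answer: $\frac{3845}{29566954} + \frac{\sqrt{137}}{14783477} \approx 0.00013084$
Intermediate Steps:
$Q{\left(g,T \right)} = - 4 \sqrt{37 + g}$
$A = 48568 - 4 \sqrt{137}$ ($A = - 4 \sqrt{37 + 100} - -48568 = - 4 \sqrt{137} + 48568 = 48568 - 4 \sqrt{137} \approx 48521.0$)
$\frac{1}{A + r} = \frac{1}{\left(48568 - 4 \sqrt{137}\right) - 40878} = \frac{1}{7690 - 4 \sqrt{137}}$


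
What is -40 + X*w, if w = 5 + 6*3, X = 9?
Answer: 167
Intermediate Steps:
w = 23 (w = 5 + 18 = 23)
-40 + X*w = -40 + 9*23 = -40 + 207 = 167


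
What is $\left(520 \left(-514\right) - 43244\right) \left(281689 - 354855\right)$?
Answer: $22719798984$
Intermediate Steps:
$\left(520 \left(-514\right) - 43244\right) \left(281689 - 354855\right) = \left(-267280 - 43244\right) \left(-73166\right) = \left(-310524\right) \left(-73166\right) = 22719798984$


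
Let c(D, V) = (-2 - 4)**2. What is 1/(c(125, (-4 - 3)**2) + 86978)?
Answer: 1/87014 ≈ 1.1492e-5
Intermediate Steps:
c(D, V) = 36 (c(D, V) = (-6)**2 = 36)
1/(c(125, (-4 - 3)**2) + 86978) = 1/(36 + 86978) = 1/87014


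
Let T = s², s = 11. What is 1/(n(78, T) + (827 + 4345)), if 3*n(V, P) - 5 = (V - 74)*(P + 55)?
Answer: 3/16225 ≈ 0.00018490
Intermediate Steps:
T = 121 (T = 11² = 121)
n(V, P) = 5/3 + (-74 + V)*(55 + P)/3 (n(V, P) = 5/3 + ((V - 74)*(P + 55))/3 = 5/3 + ((-74 + V)*(55 + P))/3 = 5/3 + (-74 + V)*(55 + P)/3)
1/(n(78, T) + (827 + 4345)) = 1/((-1355 - 74/3*121 + (55/3)*78 + (⅓)*121*78) + (827 + 4345)) = 1/((-1355 - 8954/3 + 1430 + 3146) + 5172) = 1/(709/3 + 5172) = 1/(16225/3) = 3/16225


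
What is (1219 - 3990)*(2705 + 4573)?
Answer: -20167338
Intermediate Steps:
(1219 - 3990)*(2705 + 4573) = -2771*7278 = -20167338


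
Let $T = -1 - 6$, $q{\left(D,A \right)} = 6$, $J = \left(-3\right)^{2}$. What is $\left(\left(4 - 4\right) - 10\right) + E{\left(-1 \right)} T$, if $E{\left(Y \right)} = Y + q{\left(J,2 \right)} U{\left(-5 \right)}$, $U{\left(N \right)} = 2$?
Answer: $-87$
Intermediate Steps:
$J = 9$
$T = -7$
$E{\left(Y \right)} = 12 + Y$ ($E{\left(Y \right)} = Y + 6 \cdot 2 = Y + 12 = 12 + Y$)
$\left(\left(4 - 4\right) - 10\right) + E{\left(-1 \right)} T = \left(\left(4 - 4\right) - 10\right) + \left(12 - 1\right) \left(-7\right) = \left(0 - 10\right) + 11 \left(-7\right) = -10 - 77 = -87$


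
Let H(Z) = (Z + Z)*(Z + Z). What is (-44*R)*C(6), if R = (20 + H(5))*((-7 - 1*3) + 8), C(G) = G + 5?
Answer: 116160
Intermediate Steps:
C(G) = 5 + G
H(Z) = 4*Z² (H(Z) = (2*Z)*(2*Z) = 4*Z²)
R = -240 (R = (20 + 4*5²)*((-7 - 1*3) + 8) = (20 + 4*25)*((-7 - 3) + 8) = (20 + 100)*(-10 + 8) = 120*(-2) = -240)
(-44*R)*C(6) = (-44*(-240))*(5 + 6) = 10560*11 = 116160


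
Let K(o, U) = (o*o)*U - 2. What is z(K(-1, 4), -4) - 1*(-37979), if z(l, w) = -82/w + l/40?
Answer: 759991/20 ≈ 38000.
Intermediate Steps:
K(o, U) = -2 + U*o² (K(o, U) = o²*U - 2 = U*o² - 2 = -2 + U*o²)
z(l, w) = -82/w + l/40 (z(l, w) = -82/w + l*(1/40) = -82/w + l/40)
z(K(-1, 4), -4) - 1*(-37979) = (-82/(-4) + (-2 + 4*(-1)²)/40) - 1*(-37979) = (-82*(-¼) + (-2 + 4*1)/40) + 37979 = (41/2 + (-2 + 4)/40) + 37979 = (41/2 + (1/40)*2) + 37979 = (41/2 + 1/20) + 37979 = 411/20 + 37979 = 759991/20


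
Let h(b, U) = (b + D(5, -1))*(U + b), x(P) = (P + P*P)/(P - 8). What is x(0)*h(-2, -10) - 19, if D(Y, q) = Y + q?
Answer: -19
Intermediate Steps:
x(P) = (P + P²)/(-8 + P)
h(b, U) = (4 + b)*(U + b) (h(b, U) = (b + (5 - 1))*(U + b) = (b + 4)*(U + b) = (4 + b)*(U + b))
x(0)*h(-2, -10) - 19 = (0*(1 + 0)/(-8 + 0))*((-2)² + 4*(-10) + 4*(-2) - 10*(-2)) - 19 = (0*1/(-8))*(4 - 40 - 8 + 20) - 19 = (0*(-⅛)*1)*(-24) - 19 = 0*(-24) - 19 = 0 - 19 = -19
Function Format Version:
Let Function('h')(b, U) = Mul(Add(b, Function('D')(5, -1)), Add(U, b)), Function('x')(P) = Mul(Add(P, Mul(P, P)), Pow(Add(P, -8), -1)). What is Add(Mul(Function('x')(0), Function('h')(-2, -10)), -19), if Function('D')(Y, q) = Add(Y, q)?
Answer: -19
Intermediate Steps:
Function('x')(P) = Mul(Pow(Add(-8, P), -1), Add(P, Pow(P, 2))) (Function('x')(P) = Mul(Add(P, Pow(P, 2)), Pow(Add(-8, P), -1)) = Mul(Pow(Add(-8, P), -1), Add(P, Pow(P, 2))))
Function('h')(b, U) = Mul(Add(4, b), Add(U, b)) (Function('h')(b, U) = Mul(Add(b, Add(5, -1)), Add(U, b)) = Mul(Add(b, 4), Add(U, b)) = Mul(Add(4, b), Add(U, b)))
Add(Mul(Function('x')(0), Function('h')(-2, -10)), -19) = Add(Mul(Mul(0, Pow(Add(-8, 0), -1), Add(1, 0)), Add(Pow(-2, 2), Mul(4, -10), Mul(4, -2), Mul(-10, -2))), -19) = Add(Mul(Mul(0, Pow(-8, -1), 1), Add(4, -40, -8, 20)), -19) = Add(Mul(Mul(0, Rational(-1, 8), 1), -24), -19) = Add(Mul(0, -24), -19) = Add(0, -19) = -19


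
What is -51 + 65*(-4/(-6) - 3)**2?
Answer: 2726/9 ≈ 302.89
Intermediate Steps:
-51 + 65*(-4/(-6) - 3)**2 = -51 + 65*(-4*(-1/6) - 3)**2 = -51 + 65*(2/3 - 3)**2 = -51 + 65*(-7/3)**2 = -51 + 65*(49/9) = -51 + 3185/9 = 2726/9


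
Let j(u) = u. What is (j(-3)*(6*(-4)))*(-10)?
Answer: -720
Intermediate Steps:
(j(-3)*(6*(-4)))*(-10) = -18*(-4)*(-10) = -3*(-24)*(-10) = 72*(-10) = -720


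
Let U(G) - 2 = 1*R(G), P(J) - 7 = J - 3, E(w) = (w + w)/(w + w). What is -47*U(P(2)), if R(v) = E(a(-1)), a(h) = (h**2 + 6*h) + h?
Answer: -141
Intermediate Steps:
a(h) = h**2 + 7*h
E(w) = 1 (E(w) = (2*w)/((2*w)) = (2*w)*(1/(2*w)) = 1)
R(v) = 1
P(J) = 4 + J (P(J) = 7 + (J - 3) = 7 + (-3 + J) = 4 + J)
U(G) = 3 (U(G) = 2 + 1*1 = 2 + 1 = 3)
-47*U(P(2)) = -47*3 = -141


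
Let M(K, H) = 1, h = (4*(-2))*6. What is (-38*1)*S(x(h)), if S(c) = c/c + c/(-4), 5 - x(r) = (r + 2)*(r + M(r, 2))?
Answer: -41059/2 ≈ -20530.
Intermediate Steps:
h = -48 (h = -8*6 = -48)
x(r) = 5 - (1 + r)*(2 + r) (x(r) = 5 - (r + 2)*(r + 1) = 5 - (2 + r)*(1 + r) = 5 - (1 + r)*(2 + r))
S(c) = 1 - c/4 (S(c) = 1 + c*(-1/4) = 1 - c/4)
(-38*1)*S(x(h)) = (-38*1)*(1 - (3 - 1*(-48)**2 - 3*(-48))/4) = -38*(1 - (3 - 1*2304 + 144)/4) = -38*(1 - (3 - 2304 + 144)/4) = -38*(1 - 1/4*(-2157)) = -38*(1 + 2157/4) = -38*2161/4 = -41059/2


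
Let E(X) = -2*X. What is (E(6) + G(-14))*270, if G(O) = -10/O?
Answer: -21330/7 ≈ -3047.1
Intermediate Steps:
(E(6) + G(-14))*270 = (-2*6 - 10/(-14))*270 = (-12 - 10*(-1/14))*270 = (-12 + 5/7)*270 = -79/7*270 = -21330/7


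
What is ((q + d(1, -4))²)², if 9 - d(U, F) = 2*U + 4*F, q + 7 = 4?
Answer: 160000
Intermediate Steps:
q = -3 (q = -7 + 4 = -3)
d(U, F) = 9 - 4*F - 2*U (d(U, F) = 9 - (2*U + 4*F) = 9 + (-4*F - 2*U) = 9 - 4*F - 2*U)
((q + d(1, -4))²)² = ((-3 + (9 - 4*(-4) - 2*1))²)² = ((-3 + (9 + 16 - 2))²)² = ((-3 + 23)²)² = (20²)² = 400² = 160000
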